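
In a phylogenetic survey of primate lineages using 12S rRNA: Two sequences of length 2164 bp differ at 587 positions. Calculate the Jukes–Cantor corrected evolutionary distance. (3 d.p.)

p = 587/2164 ≈ 0.271257.
d = −(3/4) ln(1 − 4p/3) = −0.75 ln(1 − 0.361676) = −0.75 ln(0.638324)
  = −0.75 × (-0.448909) = 0.336682 substitutions/site.

0.337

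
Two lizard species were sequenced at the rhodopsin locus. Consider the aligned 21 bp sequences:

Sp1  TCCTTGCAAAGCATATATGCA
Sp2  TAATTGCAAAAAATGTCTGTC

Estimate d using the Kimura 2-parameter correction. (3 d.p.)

Of 21 sites, 3 differences are transitions and 5 are transversions, so P = 3/21 ≈ 0.142857 and Q = 5/21 ≈ 0.238095.
Under the Kimura two-parameter model, d = −½ ln(1 − 2P − Q) − ¼ ln(1 − 2Q).
1 − 2P − Q = 0.476191, giving −½ ln(0.476191) = 0.370968.
1 − 2Q = 0.52381, giving −¼ ln(0.52381) = 0.161657.
d = 0.370968 + 0.161657 = 0.532625.

0.533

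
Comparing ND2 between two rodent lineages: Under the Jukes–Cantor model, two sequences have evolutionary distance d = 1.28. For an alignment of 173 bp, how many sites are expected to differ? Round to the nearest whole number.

Invert JC69: p = (3/4)(1 − e^(−4d/3)) = 0.75 × (1 − e^(-1.706667)) = 0.75 × (1 − 0.181470) = 0.613898.
Expected differing sites = pL ≈ 0.613898 × 173 = 106.204354 ≈ 106.

106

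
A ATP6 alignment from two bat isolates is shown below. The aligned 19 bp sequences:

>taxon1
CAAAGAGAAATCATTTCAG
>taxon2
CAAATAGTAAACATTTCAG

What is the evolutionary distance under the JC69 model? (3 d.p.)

0.177

The sequences differ at 3 of 19 sites (5, 8, 11), so p = 3/19 ≈ 0.157895.
d = −(3/4) ln(1 − 4p/3) = −0.75 ln(1 − 0.210527) = −0.75 ln(0.789473)
  = −0.75 × (-0.236390) = 0.177293 substitutions/site.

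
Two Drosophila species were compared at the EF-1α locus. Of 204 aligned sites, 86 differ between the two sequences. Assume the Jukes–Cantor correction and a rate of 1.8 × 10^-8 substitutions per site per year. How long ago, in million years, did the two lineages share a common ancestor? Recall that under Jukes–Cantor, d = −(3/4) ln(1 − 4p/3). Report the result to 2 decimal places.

17.20

p = 86/204 ≈ 0.421569.
d = −(3/4) ln(1 − 4p/3) = −0.75 ln(1 − 0.562092) = −0.75 ln(0.437908)
  = −0.75 × (-0.825746) = 0.619310 substitutions/site.
Under a molecular clock d = 2μt, so t = d/(2μ) = 0.619310 / (2 × 1.8 × 10^-8) = 17.20 million years.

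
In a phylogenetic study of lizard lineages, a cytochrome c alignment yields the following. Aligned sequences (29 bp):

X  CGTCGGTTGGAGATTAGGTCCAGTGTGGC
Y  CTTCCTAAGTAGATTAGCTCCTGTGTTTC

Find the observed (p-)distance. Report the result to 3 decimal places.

0.345

The sequences differ at 10 of 29 positions (sites 2, 5, 6, 7, 8, 10, 18, 22, 27, 28).
p = 10/29 = 0.344827… ≈ 0.345 (to 3 d.p.).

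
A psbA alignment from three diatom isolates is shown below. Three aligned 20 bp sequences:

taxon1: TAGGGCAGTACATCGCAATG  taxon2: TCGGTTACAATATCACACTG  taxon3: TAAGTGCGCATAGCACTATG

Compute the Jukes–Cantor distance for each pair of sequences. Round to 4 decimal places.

taxon1–taxon2: 8/20 sites differ → p = 0.4, d = −0.75 ln(1 − 0.533333) = 0.571605 ≈ 0.5716.
taxon1–taxon3: 9/20 sites differ → p = 0.45, d = −0.75 ln(1 − 0.6) = 0.687218 ≈ 0.6872.
taxon2–taxon3: 9/20 sites differ → p = 0.45, d = −0.75 ln(1 − 0.6) = 0.687218 ≈ 0.6872.

d(taxon1,taxon2) = 0.5716, d(taxon1,taxon3) = 0.6872, d(taxon2,taxon3) = 0.6872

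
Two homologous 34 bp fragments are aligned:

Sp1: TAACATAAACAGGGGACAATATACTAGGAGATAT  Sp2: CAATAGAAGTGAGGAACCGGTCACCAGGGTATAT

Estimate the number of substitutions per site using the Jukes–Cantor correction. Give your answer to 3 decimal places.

0.741

The sequences differ at 16 of 34 sites, so p = 16/34 ≈ 0.470588.
d = −(3/4) ln(1 − 4p/3) = −0.75 ln(1 − 0.627451) = −0.75 ln(0.372549)
  = −0.75 × (-0.987387) = 0.740540 substitutions/site.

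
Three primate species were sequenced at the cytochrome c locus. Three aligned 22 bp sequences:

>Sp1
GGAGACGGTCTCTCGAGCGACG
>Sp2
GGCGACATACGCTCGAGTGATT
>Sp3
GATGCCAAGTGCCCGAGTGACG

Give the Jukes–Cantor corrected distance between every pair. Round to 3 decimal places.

Sp1–Sp2: 8/22 sites differ → p ≈ 0.363636, d = −0.75 ln(1 − 0.484848) = 0.497470 ≈ 0.497.
Sp1–Sp3: 10/22 sites differ → p ≈ 0.454545, d = −0.75 ln(1 − 0.60606) = 0.698667 ≈ 0.699.
Sp2–Sp3: 9/22 sites differ → p ≈ 0.409091, d = −0.75 ln(1 − 0.545455) = 0.591344 ≈ 0.591.

d(Sp1,Sp2) = 0.497, d(Sp1,Sp3) = 0.699, d(Sp2,Sp3) = 0.591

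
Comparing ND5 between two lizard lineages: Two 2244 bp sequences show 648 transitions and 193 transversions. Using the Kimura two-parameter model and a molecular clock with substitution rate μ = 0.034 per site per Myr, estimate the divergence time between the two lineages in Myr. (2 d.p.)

P = 648/2244 ≈ 0.28877 and Q = 193/2244 ≈ 0.086007.
Under the Kimura two-parameter model, d = −½ ln(1 − 2P − Q) − ¼ ln(1 − 2Q).
1 − 2P − Q = 0.336453, giving −½ ln(0.336453) = 0.544648.
1 − 2Q = 0.827986, giving −¼ ln(0.827986) = 0.047190.
d = 0.544648 + 0.047190 = 0.591838.
Under a molecular clock d = 2μt, so t = d/(2μ) = 0.591838 / (2 × 0.034) = 8.70 Myr.

8.70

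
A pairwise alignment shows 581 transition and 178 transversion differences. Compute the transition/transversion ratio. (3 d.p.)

3.264

R = 581/178 = 3.264044… ≈ 3.264 (to 3 d.p.).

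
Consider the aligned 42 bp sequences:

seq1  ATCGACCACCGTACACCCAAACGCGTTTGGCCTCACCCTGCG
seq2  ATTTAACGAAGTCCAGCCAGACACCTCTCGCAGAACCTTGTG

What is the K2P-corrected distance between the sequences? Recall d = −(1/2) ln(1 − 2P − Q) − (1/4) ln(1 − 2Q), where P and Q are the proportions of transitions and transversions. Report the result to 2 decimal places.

Of 42 sites, 7 differences are transitions and 11 are transversions, so P = 7/42 ≈ 0.166667 and Q = 11/42 ≈ 0.261905.
Under the Kimura two-parameter model, d = −½ ln(1 − 2P − Q) − ¼ ln(1 − 2Q).
1 − 2P − Q = 0.404761, giving −½ ln(0.404761) = 0.452229.
1 − 2Q = 0.47619, giving −¼ ln(0.47619) = 0.185485.
d = 0.452229 + 0.185485 = 0.637714.

0.64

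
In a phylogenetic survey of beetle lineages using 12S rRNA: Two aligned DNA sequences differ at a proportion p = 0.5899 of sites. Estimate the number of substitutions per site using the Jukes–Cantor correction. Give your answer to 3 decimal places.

1.158

d = −(3/4) ln(1 − 4p/3) = −0.75 ln(1 − 0.786533) = −0.75 ln(0.213467)
  = −0.75 × (-1.544273) = 1.158205 substitutions/site.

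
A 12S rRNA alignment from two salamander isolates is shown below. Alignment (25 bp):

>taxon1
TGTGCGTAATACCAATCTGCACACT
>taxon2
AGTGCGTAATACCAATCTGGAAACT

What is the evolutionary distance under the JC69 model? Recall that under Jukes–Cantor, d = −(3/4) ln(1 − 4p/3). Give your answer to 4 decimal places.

0.1308

The sequences differ at 3 of 25 sites (1, 20, 22), so p = 3/25 = 0.12.
d = −(3/4) ln(1 − 4p/3) = −0.75 ln(1 − 0.16) = −0.75 ln(0.84)
  = −0.75 × (-0.174353) = 0.130765 substitutions/site.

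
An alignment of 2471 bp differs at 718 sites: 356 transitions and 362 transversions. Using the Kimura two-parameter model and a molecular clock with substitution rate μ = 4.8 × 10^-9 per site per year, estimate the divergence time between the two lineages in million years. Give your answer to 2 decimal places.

38.73

P = 356/2471 ≈ 0.144071 and Q = 362/2471 ≈ 0.146499.
Under the Kimura two-parameter model, d = −½ ln(1 − 2P − Q) − ¼ ln(1 − 2Q).
1 − 2P − Q = 0.565359, giving −½ ln(0.565359) = 0.285147.
1 − 2Q = 0.707002, giving −¼ ln(0.707002) = 0.086680.
d = 0.285147 + 0.086680 = 0.371827.
Under a molecular clock d = 2μt, so t = d/(2μ) = 0.371827 / (2 × 4.8 × 10^-9) = 38.73 million years.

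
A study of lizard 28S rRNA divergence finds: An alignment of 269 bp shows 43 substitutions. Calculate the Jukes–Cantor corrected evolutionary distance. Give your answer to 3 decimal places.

0.180

p = 43/269 ≈ 0.159851.
d = −(3/4) ln(1 − 4p/3) = −0.75 ln(1 − 0.213135) = −0.75 ln(0.786865)
  = −0.75 × (-0.239699) = 0.179774 substitutions/site.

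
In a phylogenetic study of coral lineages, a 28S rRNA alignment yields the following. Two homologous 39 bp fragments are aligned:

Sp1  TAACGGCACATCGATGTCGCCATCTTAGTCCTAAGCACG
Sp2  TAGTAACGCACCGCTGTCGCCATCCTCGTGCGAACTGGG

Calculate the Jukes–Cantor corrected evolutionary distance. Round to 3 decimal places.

0.539

The sequences differ at 15 of 39 sites, so p = 15/39 ≈ 0.384615.
d = −(3/4) ln(1 − 4p/3) = −0.75 ln(1 − 0.51282) = −0.75 ln(0.48718)
  = −0.75 × (-0.719122) = 0.539342 substitutions/site.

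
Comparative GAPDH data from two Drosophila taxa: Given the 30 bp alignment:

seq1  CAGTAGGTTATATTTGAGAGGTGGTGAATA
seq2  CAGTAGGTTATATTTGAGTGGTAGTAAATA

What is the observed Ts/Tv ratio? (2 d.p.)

2.00

Transitions are A↔G and C↔T; transversions are all other mismatches.
Transitions: 2. Transversions: 1.
R = 2/1 = 2.00.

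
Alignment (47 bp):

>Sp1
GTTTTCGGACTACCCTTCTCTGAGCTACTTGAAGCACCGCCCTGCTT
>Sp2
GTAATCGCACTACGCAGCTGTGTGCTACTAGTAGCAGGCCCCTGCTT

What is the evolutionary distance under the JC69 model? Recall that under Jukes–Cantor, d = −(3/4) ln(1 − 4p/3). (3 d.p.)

The sequences differ at 13 of 47 sites, so p = 13/47 ≈ 0.276596.
d = −(3/4) ln(1 − 4p/3) = −0.75 ln(1 − 0.368795) = −0.75 ln(0.631205)
  = −0.75 × (-0.460125) = 0.345094 substitutions/site.

0.345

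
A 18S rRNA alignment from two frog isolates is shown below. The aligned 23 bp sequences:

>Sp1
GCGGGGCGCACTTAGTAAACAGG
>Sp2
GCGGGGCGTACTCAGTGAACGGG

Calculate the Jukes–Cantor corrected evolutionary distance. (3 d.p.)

0.198

The sequences differ at 4 of 23 sites (9, 13, 17, 21), so p = 4/23 ≈ 0.173913.
d = −(3/4) ln(1 − 4p/3) = −0.75 ln(1 − 0.231884) = −0.75 ln(0.768116)
  = −0.75 × (-0.263815) = 0.197861 substitutions/site.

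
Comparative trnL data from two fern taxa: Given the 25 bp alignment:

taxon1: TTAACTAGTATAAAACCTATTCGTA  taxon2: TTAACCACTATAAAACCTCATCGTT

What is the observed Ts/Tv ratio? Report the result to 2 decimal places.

Transitions are A↔G and C↔T; transversions are all other mismatches.
Transitions: 1. Transversions: 4.
R = 1/4 = 0.25.

0.25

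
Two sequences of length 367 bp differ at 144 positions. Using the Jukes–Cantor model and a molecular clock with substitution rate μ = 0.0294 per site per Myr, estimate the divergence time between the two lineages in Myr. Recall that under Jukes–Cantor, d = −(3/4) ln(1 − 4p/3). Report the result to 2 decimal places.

9.45

p = 144/367 ≈ 0.392371.
d = −(3/4) ln(1 − 4p/3) = −0.75 ln(1 − 0.523161) = −0.75 ln(0.476839)
  = −0.75 × (-0.740576) = 0.555432 substitutions/site.
Under a molecular clock d = 2μt, so t = d/(2μ) = 0.555432 / (2 × 0.0294) = 9.45 Myr.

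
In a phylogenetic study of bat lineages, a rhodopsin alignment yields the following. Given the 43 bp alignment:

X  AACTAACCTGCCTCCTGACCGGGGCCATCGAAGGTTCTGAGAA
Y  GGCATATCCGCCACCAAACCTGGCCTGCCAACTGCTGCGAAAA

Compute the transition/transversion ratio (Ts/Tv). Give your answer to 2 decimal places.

1.33

Transitions are A↔G and C↔T; transversions are all other mismatches.
Transitions: 12. Transversions: 9.
R = 12/9 = 1.333333… ≈ 1.33 (to 2 d.p.).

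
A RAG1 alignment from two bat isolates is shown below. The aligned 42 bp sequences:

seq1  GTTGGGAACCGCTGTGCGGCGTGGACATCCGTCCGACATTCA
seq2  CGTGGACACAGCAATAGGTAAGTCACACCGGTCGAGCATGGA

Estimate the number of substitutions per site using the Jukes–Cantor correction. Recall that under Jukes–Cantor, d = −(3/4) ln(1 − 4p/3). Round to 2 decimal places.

0.90

The sequences differ at 22 of 42 sites, so p = 22/42 ≈ 0.52381.
d = −(3/4) ln(1 − 4p/3) = −0.75 ln(1 − 0.698413) = −0.75 ln(0.301587)
  = −0.75 × (-1.198697) = 0.899023 substitutions/site.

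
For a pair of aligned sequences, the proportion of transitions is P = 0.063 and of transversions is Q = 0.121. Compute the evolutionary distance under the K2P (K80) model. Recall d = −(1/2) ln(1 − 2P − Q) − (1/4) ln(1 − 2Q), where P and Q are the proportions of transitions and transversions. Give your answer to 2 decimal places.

Under the Kimura two-parameter model, d = −½ ln(1 − 2P − Q) − ¼ ln(1 − 2Q).
1 − 2P − Q = 0.753, giving −½ ln(0.753) = 0.141845.
1 − 2Q = 0.758, giving −¼ ln(0.758) = 0.069268.
d = 0.141845 + 0.069268 = 0.211113.

0.21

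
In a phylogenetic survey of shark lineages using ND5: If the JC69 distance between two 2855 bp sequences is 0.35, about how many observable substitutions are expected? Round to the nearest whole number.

798

Invert JC69: p = (3/4)(1 − e^(−4d/3)) = 0.75 × (1 − e^(-0.466667)) = 0.75 × (1 − 0.627089) = 0.279683.
Expected differing sites = pL ≈ 0.279683 × 2855 = 798.494965 ≈ 798.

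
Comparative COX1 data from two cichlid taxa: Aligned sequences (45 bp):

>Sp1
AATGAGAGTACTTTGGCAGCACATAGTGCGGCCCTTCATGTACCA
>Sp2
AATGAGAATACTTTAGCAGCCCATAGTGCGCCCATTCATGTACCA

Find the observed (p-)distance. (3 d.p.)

The sequences differ at 5 of 45 positions (sites 8, 15, 21, 31, 34).
p = 5/45 = 0.111111… ≈ 0.111 (to 3 d.p.).

0.111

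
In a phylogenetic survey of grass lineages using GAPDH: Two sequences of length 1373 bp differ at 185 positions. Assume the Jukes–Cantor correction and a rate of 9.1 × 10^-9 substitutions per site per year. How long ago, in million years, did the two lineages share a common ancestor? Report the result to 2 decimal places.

8.16

p = 185/1373 ≈ 0.134741.
d = −(3/4) ln(1 − 4p/3) = −0.75 ln(1 − 0.179655) = −0.75 ln(0.820345)
  = −0.75 × (-0.198030) = 0.148523 substitutions/site.
Under a molecular clock d = 2μt, so t = d/(2μ) = 0.148523 / (2 × 9.1 × 10^-9) = 8.16 million years.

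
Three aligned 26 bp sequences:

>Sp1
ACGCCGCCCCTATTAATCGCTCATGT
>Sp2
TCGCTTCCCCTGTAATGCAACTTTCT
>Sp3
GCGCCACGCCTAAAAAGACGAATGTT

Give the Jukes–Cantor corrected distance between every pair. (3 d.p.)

Sp1–Sp2: 13/26 sites differ → p = 0.5, d = −0.75 ln(1 − 0.666667) = 0.823960 ≈ 0.824.
Sp1–Sp3: 14/26 sites differ → p ≈ 0.538462, d = −0.75 ln(1 − 0.717949) = 0.949251 ≈ 0.949.
Sp2–Sp3: 14/26 sites differ → p ≈ 0.538462, d = −0.75 ln(1 − 0.717949) = 0.949251 ≈ 0.949.

d(Sp1,Sp2) = 0.824, d(Sp1,Sp3) = 0.949, d(Sp2,Sp3) = 0.949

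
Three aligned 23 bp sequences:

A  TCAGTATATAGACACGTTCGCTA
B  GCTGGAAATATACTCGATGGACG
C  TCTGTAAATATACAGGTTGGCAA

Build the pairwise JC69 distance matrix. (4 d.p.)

A–B: 11/23 sites differ → p ≈ 0.478261, d = −0.75 ln(1 − 0.637681) = 0.761423 ≈ 0.7614.
A–C: 6/23 sites differ → p ≈ 0.26087, d = −0.75 ln(1 − 0.347827) = 0.320584 ≈ 0.3206.
B–C: 8/23 sites differ → p ≈ 0.347826, d = −0.75 ln(1 − 0.463768) = 0.467391 ≈ 0.4674.

d(A,B) = 0.7614, d(A,C) = 0.3206, d(B,C) = 0.4674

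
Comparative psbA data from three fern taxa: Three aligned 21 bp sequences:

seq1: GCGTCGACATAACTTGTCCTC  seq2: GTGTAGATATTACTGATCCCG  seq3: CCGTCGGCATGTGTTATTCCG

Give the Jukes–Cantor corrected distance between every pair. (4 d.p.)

seq1–seq2: 8/21 sites differ → p ≈ 0.380952, d = −0.75 ln(1 − 0.507936) = 0.531860 ≈ 0.5319.
seq1–seq3: 9/21 sites differ → p ≈ 0.428571, d = −0.75 ln(1 − 0.571428) = 0.635472 ≈ 0.6355.
seq2–seq3: 10/21 sites differ → p ≈ 0.47619, d = −0.75 ln(1 − 0.63492) = 0.755729 ≈ 0.7557.

d(seq1,seq2) = 0.5319, d(seq1,seq3) = 0.6355, d(seq2,seq3) = 0.7557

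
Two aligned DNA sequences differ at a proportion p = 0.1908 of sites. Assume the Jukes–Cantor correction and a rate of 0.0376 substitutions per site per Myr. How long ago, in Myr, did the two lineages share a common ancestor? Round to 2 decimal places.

2.93

d = −(3/4) ln(1 − 4p/3) = −0.75 ln(1 − 0.2544) = −0.75 ln(0.7456)
  = −0.75 × (-0.293566) = 0.220175 substitutions/site.
Under a molecular clock d = 2μt, so t = d/(2μ) = 0.220175 / (2 × 0.0376) = 2.93 Myr.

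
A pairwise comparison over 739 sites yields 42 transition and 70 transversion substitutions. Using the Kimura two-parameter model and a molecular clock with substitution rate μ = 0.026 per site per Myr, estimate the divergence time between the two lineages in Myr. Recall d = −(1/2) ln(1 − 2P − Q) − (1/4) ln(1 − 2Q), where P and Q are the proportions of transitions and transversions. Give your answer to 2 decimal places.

3.26

P = 42/739 ≈ 0.056834 and Q = 70/739 ≈ 0.094723.
Under the Kimura two-parameter model, d = −½ ln(1 − 2P − Q) − ¼ ln(1 − 2Q).
1 − 2P − Q = 0.791609, giving −½ ln(0.791609) = 0.116844.
1 − 2Q = 0.810554, giving −¼ ln(0.810554) = 0.052509.
d = 0.116844 + 0.052509 = 0.169353.
Under a molecular clock d = 2μt, so t = d/(2μ) = 0.169353 / (2 × 0.026) = 3.26 Myr.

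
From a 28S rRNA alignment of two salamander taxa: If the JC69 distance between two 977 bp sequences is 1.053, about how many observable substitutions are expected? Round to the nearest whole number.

Invert JC69: p = (3/4)(1 − e^(−4d/3)) = 0.75 × (1 − e^(-1.404)) = 0.75 × (1 − 0.245613) = 0.565790.
Expected differing sites = pL ≈ 0.565790 × 977 = 552.77683 ≈ 553.

553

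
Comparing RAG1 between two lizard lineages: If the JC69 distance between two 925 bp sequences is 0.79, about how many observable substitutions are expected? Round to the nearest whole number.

452

Invert JC69: p = (3/4)(1 − e^(−4d/3)) = 0.75 × (1 − e^(-1.053333)) = 0.75 × (1 − 0.348773) = 0.488420.
Expected differing sites = pL ≈ 0.488420 × 925 = 451.7885 ≈ 452.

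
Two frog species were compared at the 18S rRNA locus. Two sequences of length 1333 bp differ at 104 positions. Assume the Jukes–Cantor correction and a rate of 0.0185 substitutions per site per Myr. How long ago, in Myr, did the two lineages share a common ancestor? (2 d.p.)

p = 104/1333 ≈ 0.07802.
d = −(3/4) ln(1 − 4p/3) = −0.75 ln(1 − 0.104027) = −0.75 ln(0.895973)
  = −0.75 × (-0.109845) = 0.082384 substitutions/site.
Under a molecular clock d = 2μt, so t = d/(2μ) = 0.082384 / (2 × 0.0185) = 2.23 Myr.

2.23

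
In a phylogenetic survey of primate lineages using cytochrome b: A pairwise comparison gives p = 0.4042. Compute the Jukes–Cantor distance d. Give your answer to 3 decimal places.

d = −(3/4) ln(1 − 4p/3) = −0.75 ln(1 − 0.538933) = −0.75 ln(0.461067)
  = −0.75 × (-0.774212) = 0.580659 substitutions/site.

0.581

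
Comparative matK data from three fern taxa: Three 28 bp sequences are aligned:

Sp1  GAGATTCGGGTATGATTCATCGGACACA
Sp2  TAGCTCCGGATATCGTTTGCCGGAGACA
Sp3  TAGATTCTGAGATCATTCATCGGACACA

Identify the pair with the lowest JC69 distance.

Sp1–Sp2: 10/28 differ, p = 0.357, d = 0.485.
Sp1–Sp3: 5/28 differ, p = 0.179, d = 0.204.
Sp2–Sp3: 9/28 differ, p = 0.321, d = 0.420.
The smallest distance is between Sp1 and Sp3.

Sp1 and Sp3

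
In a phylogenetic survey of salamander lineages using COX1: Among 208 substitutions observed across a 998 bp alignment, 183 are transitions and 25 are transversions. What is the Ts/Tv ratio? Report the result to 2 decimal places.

7.32

R = 183/25 = 7.32.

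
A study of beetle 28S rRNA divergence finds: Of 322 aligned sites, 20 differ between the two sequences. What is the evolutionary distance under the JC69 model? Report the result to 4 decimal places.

0.0648

p = 20/322 ≈ 0.062112.
d = −(3/4) ln(1 − 4p/3) = −0.75 ln(1 − 0.082816) = −0.75 ln(0.917184)
  = −0.75 × (-0.086447) = 0.064835 substitutions/site.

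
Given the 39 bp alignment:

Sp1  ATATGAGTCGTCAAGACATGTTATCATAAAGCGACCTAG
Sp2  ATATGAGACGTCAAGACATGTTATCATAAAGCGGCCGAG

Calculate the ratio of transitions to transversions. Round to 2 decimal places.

Transitions are A↔G and C↔T; transversions are all other mismatches.
Transitions: 1. Transversions: 2.
R = 1/2 = 0.50.

0.50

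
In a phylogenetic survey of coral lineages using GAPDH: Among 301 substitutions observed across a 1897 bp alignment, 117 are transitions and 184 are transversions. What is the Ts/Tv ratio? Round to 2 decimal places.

0.64

R = 117/184 = 0.635869… ≈ 0.64 (to 2 d.p.).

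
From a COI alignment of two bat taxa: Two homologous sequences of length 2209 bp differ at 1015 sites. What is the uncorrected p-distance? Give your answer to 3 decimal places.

p = 1015/2209 = 0.459483… ≈ 0.459 (to 3 d.p.).

0.459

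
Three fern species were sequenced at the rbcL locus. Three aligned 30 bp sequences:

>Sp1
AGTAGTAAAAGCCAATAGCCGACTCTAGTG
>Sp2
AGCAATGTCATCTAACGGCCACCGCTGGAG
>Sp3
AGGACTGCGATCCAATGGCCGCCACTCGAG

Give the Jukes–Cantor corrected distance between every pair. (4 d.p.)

Sp1–Sp2: 14/30 sites differ → p ≈ 0.466667, d = −0.75 ln(1 − 0.622223) = 0.730088 ≈ 0.7301.
Sp1–Sp3: 11/30 sites differ → p ≈ 0.366667, d = −0.75 ln(1 − 0.488889) = 0.503376 ≈ 0.5034.
Sp2–Sp3: 9/30 sites differ → p = 0.3, d = −0.75 ln(1 − 0.4) = 0.383119 ≈ 0.3831.

d(Sp1,Sp2) = 0.7301, d(Sp1,Sp3) = 0.5034, d(Sp2,Sp3) = 0.3831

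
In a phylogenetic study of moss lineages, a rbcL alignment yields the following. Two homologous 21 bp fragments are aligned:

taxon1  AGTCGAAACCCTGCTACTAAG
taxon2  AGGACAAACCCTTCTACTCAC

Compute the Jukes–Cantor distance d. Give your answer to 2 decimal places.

The sequences differ at 6 of 21 sites (3, 4, 5, 13, 19, 21), so p = 6/21 ≈ 0.285714.
d = −(3/4) ln(1 − 4p/3) = −0.75 ln(1 − 0.380952) = −0.75 ln(0.619048)
  = −0.75 × (-0.479572) = 0.359679 substitutions/site.

0.36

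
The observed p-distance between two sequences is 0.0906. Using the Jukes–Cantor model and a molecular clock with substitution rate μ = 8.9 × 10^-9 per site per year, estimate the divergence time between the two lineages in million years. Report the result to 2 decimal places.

d = −(3/4) ln(1 − 4p/3) = −0.75 ln(1 − 0.1208) = −0.75 ln(0.8792)
  = −0.75 × (-0.128743) = 0.096557 substitutions/site.
Under a molecular clock d = 2μt, so t = d/(2μ) = 0.096557 / (2 × 8.9 × 10^-9) = 5.42 million years.

5.42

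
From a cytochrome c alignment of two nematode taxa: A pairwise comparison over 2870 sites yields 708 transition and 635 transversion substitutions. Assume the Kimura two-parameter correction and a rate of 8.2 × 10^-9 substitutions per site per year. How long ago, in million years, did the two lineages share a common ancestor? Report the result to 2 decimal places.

P = 708/2870 ≈ 0.24669 and Q = 635/2870 ≈ 0.221254.
Under the Kimura two-parameter model, d = −½ ln(1 − 2P − Q) − ¼ ln(1 − 2Q).
1 − 2P − Q = 0.285366, giving −½ ln(0.285366) = 0.626991.
1 − 2Q = 0.557492, giving −¼ ln(0.557492) = 0.146077.
d = 0.626991 + 0.146077 = 0.773068.
Under a molecular clock d = 2μt, so t = d/(2μ) = 0.773068 / (2 × 8.2 × 10^-9) = 47.14 million years.

47.14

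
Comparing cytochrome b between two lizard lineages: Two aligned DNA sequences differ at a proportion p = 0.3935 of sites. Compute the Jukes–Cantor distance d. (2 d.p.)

0.56

d = −(3/4) ln(1 − 4p/3) = −0.75 ln(1 − 0.524667) = −0.75 ln(0.475333)
  = −0.75 × (-0.743740) = 0.557805 substitutions/site.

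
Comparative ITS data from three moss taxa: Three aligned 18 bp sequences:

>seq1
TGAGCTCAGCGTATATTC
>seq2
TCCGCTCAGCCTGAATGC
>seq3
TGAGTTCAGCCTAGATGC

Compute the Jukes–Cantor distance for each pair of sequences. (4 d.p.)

seq1–seq2: 6/18 sites differ → p ≈ 0.333333, d = −0.75 ln(1 − 0.444444) = 0.440839 ≈ 0.4408.
seq1–seq3: 4/18 sites differ → p ≈ 0.222222, d = −0.75 ln(1 − 0.296296) = 0.263548 ≈ 0.2635.
seq2–seq3: 5/18 sites differ → p ≈ 0.277778, d = −0.75 ln(1 − 0.370371) = 0.346968 ≈ 0.3470.

d(seq1,seq2) = 0.4408, d(seq1,seq3) = 0.2635, d(seq2,seq3) = 0.3470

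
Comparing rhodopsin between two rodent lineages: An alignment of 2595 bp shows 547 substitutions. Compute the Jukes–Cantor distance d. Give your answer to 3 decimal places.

p = 547/2595 ≈ 0.21079.
d = −(3/4) ln(1 − 4p/3) = −0.75 ln(1 − 0.281053) = −0.75 ln(0.718947)
  = −0.75 × (-0.329968) = 0.247476 substitutions/site.

0.247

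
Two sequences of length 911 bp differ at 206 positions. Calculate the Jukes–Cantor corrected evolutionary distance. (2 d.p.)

0.27

p = 206/911 ≈ 0.226125.
d = −(3/4) ln(1 − 4p/3) = −0.75 ln(1 − 0.3015) = −0.75 ln(0.6985)
  = −0.75 × (-0.358820) = 0.269115 substitutions/site.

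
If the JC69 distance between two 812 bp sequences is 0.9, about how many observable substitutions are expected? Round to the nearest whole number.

Invert JC69: p = (3/4)(1 − e^(−4d/3)) = 0.75 × (1 − e^(-1.2)) = 0.75 × (1 − 0.301194) = 0.524105.
Expected differing sites = pL ≈ 0.524105 × 812 = 425.57326 ≈ 426.

426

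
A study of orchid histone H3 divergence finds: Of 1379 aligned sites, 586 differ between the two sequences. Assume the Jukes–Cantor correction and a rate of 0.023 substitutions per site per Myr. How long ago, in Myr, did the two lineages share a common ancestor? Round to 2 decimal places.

p = 586/1379 ≈ 0.424946.
d = −(3/4) ln(1 − 4p/3) = −0.75 ln(1 − 0.566595) = −0.75 ln(0.433405)
  = −0.75 × (-0.836083) = 0.627062 substitutions/site.
Under a molecular clock d = 2μt, so t = d/(2μ) = 0.627062 / (2 × 0.023) = 13.63 Myr.

13.63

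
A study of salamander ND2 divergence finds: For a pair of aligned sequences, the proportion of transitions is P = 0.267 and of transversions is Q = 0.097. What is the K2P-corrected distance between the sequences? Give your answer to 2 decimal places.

Under the Kimura two-parameter model, d = −½ ln(1 − 2P − Q) − ¼ ln(1 − 2Q).
1 − 2P − Q = 0.369, giving −½ ln(0.369) = 0.498479.
1 − 2Q = 0.806, giving −¼ ln(0.806) = 0.053918.
d = 0.498479 + 0.053918 = 0.552397.

0.55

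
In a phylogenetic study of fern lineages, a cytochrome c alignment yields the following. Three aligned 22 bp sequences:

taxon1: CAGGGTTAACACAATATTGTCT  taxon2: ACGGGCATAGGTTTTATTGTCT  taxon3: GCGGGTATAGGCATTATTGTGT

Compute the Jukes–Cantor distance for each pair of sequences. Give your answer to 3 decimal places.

taxon1–taxon2: 10/22 sites differ → p ≈ 0.454545, d = −0.75 ln(1 − 0.60606) = 0.698667 ≈ 0.699.
taxon1–taxon3: 8/22 sites differ → p ≈ 0.363636, d = −0.75 ln(1 − 0.484848) = 0.497470 ≈ 0.497.
taxon2–taxon3: 5/22 sites differ → p ≈ 0.227273, d = −0.75 ln(1 − 0.303031) = 0.270761 ≈ 0.271.

d(taxon1,taxon2) = 0.699, d(taxon1,taxon3) = 0.497, d(taxon2,taxon3) = 0.271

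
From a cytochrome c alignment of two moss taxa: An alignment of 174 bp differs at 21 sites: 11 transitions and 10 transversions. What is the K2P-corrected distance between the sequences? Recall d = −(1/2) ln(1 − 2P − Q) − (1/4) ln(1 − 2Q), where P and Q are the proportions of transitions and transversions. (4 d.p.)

P = 11/174 ≈ 0.063218 and Q = 10/174 ≈ 0.057471.
Under the Kimura two-parameter model, d = −½ ln(1 − 2P − Q) − ¼ ln(1 − 2Q).
1 − 2P − Q = 0.816093, giving −½ ln(0.816093) = 0.101613.
1 − 2Q = 0.885058, giving −¼ ln(0.885058) = 0.030526.
d = 0.101613 + 0.030526 = 0.132139.

0.1321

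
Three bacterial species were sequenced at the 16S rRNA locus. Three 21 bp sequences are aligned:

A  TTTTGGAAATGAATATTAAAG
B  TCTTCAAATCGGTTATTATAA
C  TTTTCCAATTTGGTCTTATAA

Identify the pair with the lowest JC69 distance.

A–B: 9/21 differ, p = 0.429, d = 0.635.
A–C: 9/21 differ, p = 0.429, d = 0.635.
B–C: 6/21 differ, p = 0.286, d = 0.360.
The smallest distance is between B and C.

B and C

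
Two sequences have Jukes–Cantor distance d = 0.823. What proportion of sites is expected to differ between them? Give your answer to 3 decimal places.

0.500

p = (3/4)(1 − e^(−4d/3)) = 0.75 × (1 − e^(-1.097333)) = 0.75 × (1 − 0.333760) = 0.499680.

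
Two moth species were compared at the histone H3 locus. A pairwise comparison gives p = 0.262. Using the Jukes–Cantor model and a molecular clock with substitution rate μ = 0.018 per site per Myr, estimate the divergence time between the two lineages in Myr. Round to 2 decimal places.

d = −(3/4) ln(1 − 4p/3) = −0.75 ln(1 − 0.349333) = −0.75 ln(0.650667)
  = −0.75 × (-0.429757) = 0.322318 substitutions/site.
Under a molecular clock d = 2μt, so t = d/(2μ) = 0.322318 / (2 × 0.018) = 8.95 Myr.

8.95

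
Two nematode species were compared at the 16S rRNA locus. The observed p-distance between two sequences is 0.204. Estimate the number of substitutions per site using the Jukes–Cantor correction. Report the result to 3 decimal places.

0.238

d = −(3/4) ln(1 − 4p/3) = −0.75 ln(1 − 0.272) = −0.75 ln(0.728)
  = −0.75 × (-0.317454) = 0.238091 substitutions/site.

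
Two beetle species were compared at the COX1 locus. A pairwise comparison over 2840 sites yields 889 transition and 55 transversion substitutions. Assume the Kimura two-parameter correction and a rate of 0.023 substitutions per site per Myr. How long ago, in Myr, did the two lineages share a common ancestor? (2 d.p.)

P = 889/2840 ≈ 0.313028 and Q = 55/2840 ≈ 0.019366.
Under the Kimura two-parameter model, d = −½ ln(1 − 2P − Q) − ¼ ln(1 − 2Q).
1 − 2P − Q = 0.354578, giving −½ ln(0.354578) = 0.518413.
1 − 2Q = 0.961268, giving −¼ ln(0.961268) = 0.009876.
d = 0.518413 + 0.009876 = 0.528289.
Under a molecular clock d = 2μt, so t = d/(2μ) = 0.528289 / (2 × 0.023) = 11.48 Myr.

11.48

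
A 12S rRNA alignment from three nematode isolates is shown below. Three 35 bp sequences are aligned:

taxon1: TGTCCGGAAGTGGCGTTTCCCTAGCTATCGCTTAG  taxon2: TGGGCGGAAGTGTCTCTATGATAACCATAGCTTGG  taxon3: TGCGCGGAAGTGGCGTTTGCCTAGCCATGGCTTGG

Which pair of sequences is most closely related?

taxon1–taxon2: 13/35 differ, p = 0.371, d = 0.513.
taxon1–taxon3: 6/35 differ, p = 0.171, d = 0.195.
taxon2–taxon3: 10/35 differ, p = 0.286, d = 0.360.
The smallest distance is between taxon1 and taxon3.

taxon1 and taxon3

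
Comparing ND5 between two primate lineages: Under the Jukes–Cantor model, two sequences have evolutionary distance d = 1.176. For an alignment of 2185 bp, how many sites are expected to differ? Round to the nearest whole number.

Invert JC69: p = (3/4)(1 − e^(−4d/3)) = 0.75 × (1 − e^(-1.568)) = 0.75 × (1 − 0.208462) = 0.593654.
Expected differing sites = pL ≈ 0.593654 × 2185 = 1297.13399 ≈ 1297.

1297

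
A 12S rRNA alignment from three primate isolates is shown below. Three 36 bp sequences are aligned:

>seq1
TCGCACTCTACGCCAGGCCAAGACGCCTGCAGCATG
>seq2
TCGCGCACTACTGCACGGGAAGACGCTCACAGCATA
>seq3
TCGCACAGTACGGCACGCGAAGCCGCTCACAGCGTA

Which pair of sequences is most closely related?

seq2 and seq3

seq1–seq2: 11/36 differ, p = 0.306, d = 0.392.
seq1–seq3: 11/36 differ, p = 0.306, d = 0.392.
seq2–seq3: 6/36 differ, p = 0.167, d = 0.188.
The smallest distance is between seq2 and seq3.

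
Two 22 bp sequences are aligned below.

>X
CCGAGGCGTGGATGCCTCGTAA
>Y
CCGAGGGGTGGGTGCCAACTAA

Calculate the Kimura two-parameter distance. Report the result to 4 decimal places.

Of 22 sites, 1 differences are transitions and 4 are transversions, so P = 1/22 ≈ 0.045455 and Q = 4/22 ≈ 0.181818.
Under the Kimura two-parameter model, d = −½ ln(1 − 2P − Q) − ¼ ln(1 − 2Q).
1 − 2P − Q = 0.727272, giving −½ ln(0.727272) = 0.159227.
1 − 2Q = 0.636364, giving −¼ ln(0.636364) = 0.112996.
d = 0.159227 + 0.112996 = 0.272223.

0.2722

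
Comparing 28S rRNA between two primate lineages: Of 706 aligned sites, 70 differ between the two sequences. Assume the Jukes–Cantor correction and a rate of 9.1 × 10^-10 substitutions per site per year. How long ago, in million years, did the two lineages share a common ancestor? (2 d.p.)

58.43

p = 70/706 ≈ 0.09915.
d = −(3/4) ln(1 − 4p/3) = −0.75 ln(1 − 0.1322) = −0.75 ln(0.8678)
  = −0.75 × (-0.141794) = 0.106346 substitutions/site.
Under a molecular clock d = 2μt, so t = d/(2μ) = 0.106346 / (2 × 9.1 × 10^-10) = 58.43 million years.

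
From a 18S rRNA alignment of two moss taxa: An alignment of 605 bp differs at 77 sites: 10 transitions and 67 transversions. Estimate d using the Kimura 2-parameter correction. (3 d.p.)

P = 10/605 ≈ 0.016529 and Q = 67/605 ≈ 0.110744.
Under the Kimura two-parameter model, d = −½ ln(1 − 2P − Q) − ¼ ln(1 − 2Q).
1 − 2P − Q = 0.856198, giving −½ ln(0.856198) = 0.077627.
1 − 2Q = 0.778512, giving −¼ ln(0.778512) = 0.062593.
d = 0.077627 + 0.062593 = 0.140220.

0.140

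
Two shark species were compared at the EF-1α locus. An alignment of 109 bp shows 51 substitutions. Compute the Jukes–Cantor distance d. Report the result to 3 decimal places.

0.733

p = 51/109 ≈ 0.46789.
d = −(3/4) ln(1 − 4p/3) = −0.75 ln(1 − 0.623853) = −0.75 ln(0.376147)
  = −0.75 × (-0.977775) = 0.733331 substitutions/site.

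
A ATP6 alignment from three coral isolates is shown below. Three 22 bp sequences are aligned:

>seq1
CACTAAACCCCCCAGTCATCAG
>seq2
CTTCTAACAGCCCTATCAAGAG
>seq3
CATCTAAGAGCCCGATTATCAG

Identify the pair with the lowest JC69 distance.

seq1–seq2: 10/22 differ, p = 0.455, d = 0.699.
seq1–seq3: 9/22 differ, p = 0.409, d = 0.591.
seq2–seq3: 6/22 differ, p = 0.273, d = 0.339.
The smallest distance is between seq2 and seq3.

seq2 and seq3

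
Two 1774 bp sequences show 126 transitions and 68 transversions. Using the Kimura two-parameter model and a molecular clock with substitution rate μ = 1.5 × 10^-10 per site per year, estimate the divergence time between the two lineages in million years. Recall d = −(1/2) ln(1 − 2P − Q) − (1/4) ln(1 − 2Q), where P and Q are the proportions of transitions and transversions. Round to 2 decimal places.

398.00

P = 126/1774 ≈ 0.071026 and Q = 68/1774 ≈ 0.038331.
Under the Kimura two-parameter model, d = −½ ln(1 − 2P − Q) − ¼ ln(1 − 2Q).
1 − 2P − Q = 0.819617, giving −½ ln(0.819617) = 0.099459.
1 − 2Q = 0.923338, giving −¼ ln(0.923338) = 0.019940.
d = 0.099459 + 0.019940 = 0.119399.
Under a molecular clock d = 2μt, so t = d/(2μ) = 0.119399 / (2 × 1.5 × 10^-10) = 398.00 million years.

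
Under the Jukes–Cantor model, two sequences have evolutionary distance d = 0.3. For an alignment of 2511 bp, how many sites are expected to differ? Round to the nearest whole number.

Invert JC69: p = (3/4)(1 − e^(−4d/3)) = 0.75 × (1 − e^(-0.4)) = 0.75 × (1 − 0.670320) = 0.247260.
Expected differing sites = pL ≈ 0.247260 × 2511 = 620.86986 ≈ 621.

621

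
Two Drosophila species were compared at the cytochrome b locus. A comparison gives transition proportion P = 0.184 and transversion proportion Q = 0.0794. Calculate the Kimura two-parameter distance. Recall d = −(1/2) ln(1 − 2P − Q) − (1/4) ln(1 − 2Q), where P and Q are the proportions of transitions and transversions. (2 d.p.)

0.34

Under the Kimura two-parameter model, d = −½ ln(1 − 2P − Q) − ¼ ln(1 − 2Q).
1 − 2P − Q = 0.5526, giving −½ ln(0.5526) = 0.296560.
1 − 2Q = 0.8412, giving −¼ ln(0.8412) = 0.043231.
d = 0.296560 + 0.043231 = 0.339791.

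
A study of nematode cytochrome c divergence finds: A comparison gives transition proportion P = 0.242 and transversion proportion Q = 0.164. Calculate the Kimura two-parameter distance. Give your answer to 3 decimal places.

0.621

Under the Kimura two-parameter model, d = −½ ln(1 − 2P − Q) − ¼ ln(1 − 2Q).
1 − 2P − Q = 0.352, giving −½ ln(0.352) = 0.522062.
1 − 2Q = 0.672, giving −¼ ln(0.672) = 0.099374.
d = 0.522062 + 0.099374 = 0.621436.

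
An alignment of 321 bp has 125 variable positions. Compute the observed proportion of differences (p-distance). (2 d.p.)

0.39

p = 125/321 = 0.389408… ≈ 0.39 (to 2 d.p.).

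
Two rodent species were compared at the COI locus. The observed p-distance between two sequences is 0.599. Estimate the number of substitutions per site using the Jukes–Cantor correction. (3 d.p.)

1.202

d = −(3/4) ln(1 − 4p/3) = −0.75 ln(1 − 0.798667) = −0.75 ln(0.201333)
  = −0.75 × (-1.602795) = 1.202096 substitutions/site.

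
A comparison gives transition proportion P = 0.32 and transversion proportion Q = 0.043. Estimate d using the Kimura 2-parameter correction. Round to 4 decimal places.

0.5969

Under the Kimura two-parameter model, d = −½ ln(1 − 2P − Q) − ¼ ln(1 − 2Q).
1 − 2P − Q = 0.317, giving −½ ln(0.317) = 0.574427.
1 − 2Q = 0.914, giving −¼ ln(0.914) = 0.022481.
d = 0.574427 + 0.022481 = 0.596908.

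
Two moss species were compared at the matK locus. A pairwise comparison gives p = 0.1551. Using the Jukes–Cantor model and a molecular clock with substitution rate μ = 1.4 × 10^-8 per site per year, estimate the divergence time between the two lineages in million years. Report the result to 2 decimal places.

d = −(3/4) ln(1 − 4p/3) = −0.75 ln(1 − 0.2068) = −0.75 ln(0.7932)
  = −0.75 × (-0.231680) = 0.173760 substitutions/site.
Under a molecular clock d = 2μt, so t = d/(2μ) = 0.173760 / (2 × 1.4 × 10^-8) = 6.21 million years.

6.21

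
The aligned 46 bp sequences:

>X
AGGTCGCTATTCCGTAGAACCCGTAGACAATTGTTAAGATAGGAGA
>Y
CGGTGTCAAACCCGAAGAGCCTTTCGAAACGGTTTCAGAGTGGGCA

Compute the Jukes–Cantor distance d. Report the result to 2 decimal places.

The sequences differ at 21 of 46 sites, so p = 21/46 ≈ 0.456522.
d = −(3/4) ln(1 − 4p/3) = −0.75 ln(1 − 0.608696) = −0.75 ln(0.391304)
  = −0.75 × (-0.938271) = 0.703703 substitutions/site.

0.70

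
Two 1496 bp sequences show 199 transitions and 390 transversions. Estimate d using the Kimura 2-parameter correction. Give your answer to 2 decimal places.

0.56

P = 199/1496 ≈ 0.133021 and Q = 390/1496 ≈ 0.260695.
Under the Kimura two-parameter model, d = −½ ln(1 − 2P − Q) − ¼ ln(1 − 2Q).
1 − 2P − Q = 0.473263, giving −½ ln(0.473263) = 0.374052.
1 − 2Q = 0.47861, giving −¼ ln(0.47861) = 0.184217.
d = 0.374052 + 0.184217 = 0.558269.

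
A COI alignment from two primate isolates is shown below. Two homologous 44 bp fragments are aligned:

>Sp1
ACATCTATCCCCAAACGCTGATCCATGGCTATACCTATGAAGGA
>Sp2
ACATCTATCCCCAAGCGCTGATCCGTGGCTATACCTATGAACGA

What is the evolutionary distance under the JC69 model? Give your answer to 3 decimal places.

The sequences differ at 3 of 44 sites (15, 25, 42), so p = 3/44 ≈ 0.068182.
d = −(3/4) ln(1 − 4p/3) = −0.75 ln(1 − 0.090909) = −0.75 ln(0.909091)
  = −0.75 × (-0.095310) = 0.071483 substitutions/site.

0.071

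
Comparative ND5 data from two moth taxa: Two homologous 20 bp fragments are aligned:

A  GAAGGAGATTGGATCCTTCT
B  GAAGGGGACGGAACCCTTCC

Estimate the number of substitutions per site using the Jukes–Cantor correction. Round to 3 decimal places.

0.383

The sequences differ at 6 of 20 sites (6, 9, 10, 12, 14, 20), so p = 6/20 = 0.3.
d = −(3/4) ln(1 − 4p/3) = −0.75 ln(1 − 0.4) = −0.75 ln(0.6)
  = −0.75 × (-0.510826) = 0.383120 substitutions/site.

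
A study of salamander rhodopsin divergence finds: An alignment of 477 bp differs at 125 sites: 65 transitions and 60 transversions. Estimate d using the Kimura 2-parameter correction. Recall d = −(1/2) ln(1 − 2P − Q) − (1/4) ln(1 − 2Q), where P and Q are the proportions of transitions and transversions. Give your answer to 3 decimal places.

0.326

P = 65/477 ≈ 0.136268 and Q = 60/477 ≈ 0.125786.
Under the Kimura two-parameter model, d = −½ ln(1 − 2P − Q) − ¼ ln(1 − 2Q).
1 − 2P − Q = 0.601678, giving −½ ln(0.601678) = 0.254016.
1 − 2Q = 0.748428, giving −¼ ln(0.748428) = 0.072445.
d = 0.254016 + 0.072445 = 0.326461.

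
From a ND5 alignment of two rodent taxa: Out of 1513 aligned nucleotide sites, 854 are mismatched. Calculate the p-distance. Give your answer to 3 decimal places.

p = 854/1513 = 0.564441… ≈ 0.564 (to 3 d.p.).

0.564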